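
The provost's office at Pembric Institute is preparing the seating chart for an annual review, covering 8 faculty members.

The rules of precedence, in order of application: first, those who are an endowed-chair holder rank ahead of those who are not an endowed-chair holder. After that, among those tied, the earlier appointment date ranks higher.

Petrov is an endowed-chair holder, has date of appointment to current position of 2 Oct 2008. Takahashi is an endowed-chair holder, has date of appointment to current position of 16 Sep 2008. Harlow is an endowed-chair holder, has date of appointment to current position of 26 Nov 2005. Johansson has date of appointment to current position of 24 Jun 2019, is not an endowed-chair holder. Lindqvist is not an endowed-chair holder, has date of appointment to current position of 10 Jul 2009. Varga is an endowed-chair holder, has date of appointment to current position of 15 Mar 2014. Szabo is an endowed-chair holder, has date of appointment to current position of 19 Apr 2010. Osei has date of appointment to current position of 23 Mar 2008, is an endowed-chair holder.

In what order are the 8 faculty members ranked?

By the first rule: Harlow, Osei, Takahashi, Petrov, Szabo and Varga (each an endowed-chair holder); then Lindqvist and Johansson (both not an endowed-chair holder).
Among Harlow, Osei, Takahashi, Petrov, Szabo and Varga, by date of appointment to current position (earlier first): Harlow (26 Nov 2005) before Osei (23 Mar 2008) before Takahashi (16 Sep 2008) before Petrov (2 Oct 2008) before Szabo (19 Apr 2010) before Varga (15 Mar 2014).
Among Lindqvist and Johansson, by date of appointment to current position (earlier first): Lindqvist (10 Jul 2009) before Johansson (24 Jun 2019).
Full order: Harlow, Osei, Takahashi, Petrov, Szabo, Varga, Lindqvist, Johansson.

Harlow, Osei, Takahashi, Petrov, Szabo, Varga, Lindqvist, Johansson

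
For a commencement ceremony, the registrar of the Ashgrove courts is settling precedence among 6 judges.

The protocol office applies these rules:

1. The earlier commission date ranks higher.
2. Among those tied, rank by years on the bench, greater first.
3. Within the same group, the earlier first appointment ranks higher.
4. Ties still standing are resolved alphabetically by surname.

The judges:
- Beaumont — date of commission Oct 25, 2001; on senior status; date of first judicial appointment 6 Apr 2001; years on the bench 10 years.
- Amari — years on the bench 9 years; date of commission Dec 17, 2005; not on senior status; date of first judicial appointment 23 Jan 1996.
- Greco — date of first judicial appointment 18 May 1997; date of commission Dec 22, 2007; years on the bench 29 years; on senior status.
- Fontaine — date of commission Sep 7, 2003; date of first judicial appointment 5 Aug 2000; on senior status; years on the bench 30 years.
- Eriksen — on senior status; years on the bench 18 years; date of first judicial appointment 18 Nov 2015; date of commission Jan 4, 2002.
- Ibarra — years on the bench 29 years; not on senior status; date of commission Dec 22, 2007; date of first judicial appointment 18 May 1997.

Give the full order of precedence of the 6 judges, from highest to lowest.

Beaumont, Eriksen, Fontaine, Amari, Greco, Ibarra

By date of commission (earlier first): Beaumont (Oct 25, 2001); then Eriksen (Jan 4, 2002); then Fontaine (Sep 7, 2003); then Amari (Dec 17, 2005); then Greco and Ibarra (both Dec 22, 2007).
Greco and Ibarra both have years on the bench 29 years, so the next rule applies.
Greco and Ibarra both have date of first judicial appointment 18 May 1997, so the next rule applies.
Among Greco and Ibarra, alphabetically by surname: Greco before Ibarra.
Full order: Beaumont, Eriksen, Fontaine, Amari, Greco, Ibarra.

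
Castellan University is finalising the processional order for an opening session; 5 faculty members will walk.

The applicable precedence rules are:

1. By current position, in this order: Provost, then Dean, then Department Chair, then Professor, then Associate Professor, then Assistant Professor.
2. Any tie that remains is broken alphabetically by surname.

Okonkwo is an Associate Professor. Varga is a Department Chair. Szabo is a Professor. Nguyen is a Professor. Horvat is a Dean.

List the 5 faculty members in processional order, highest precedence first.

By current position: Horvat (Dean); then Varga (Department Chair); then Nguyen and Szabo (Professor); then Okonkwo (Associate Professor).
Among Nguyen and Szabo, alphabetically by surname: Nguyen before Szabo.
Full order: Horvat, Varga, Nguyen, Szabo, Okonkwo.

Horvat, Varga, Nguyen, Szabo, Okonkwo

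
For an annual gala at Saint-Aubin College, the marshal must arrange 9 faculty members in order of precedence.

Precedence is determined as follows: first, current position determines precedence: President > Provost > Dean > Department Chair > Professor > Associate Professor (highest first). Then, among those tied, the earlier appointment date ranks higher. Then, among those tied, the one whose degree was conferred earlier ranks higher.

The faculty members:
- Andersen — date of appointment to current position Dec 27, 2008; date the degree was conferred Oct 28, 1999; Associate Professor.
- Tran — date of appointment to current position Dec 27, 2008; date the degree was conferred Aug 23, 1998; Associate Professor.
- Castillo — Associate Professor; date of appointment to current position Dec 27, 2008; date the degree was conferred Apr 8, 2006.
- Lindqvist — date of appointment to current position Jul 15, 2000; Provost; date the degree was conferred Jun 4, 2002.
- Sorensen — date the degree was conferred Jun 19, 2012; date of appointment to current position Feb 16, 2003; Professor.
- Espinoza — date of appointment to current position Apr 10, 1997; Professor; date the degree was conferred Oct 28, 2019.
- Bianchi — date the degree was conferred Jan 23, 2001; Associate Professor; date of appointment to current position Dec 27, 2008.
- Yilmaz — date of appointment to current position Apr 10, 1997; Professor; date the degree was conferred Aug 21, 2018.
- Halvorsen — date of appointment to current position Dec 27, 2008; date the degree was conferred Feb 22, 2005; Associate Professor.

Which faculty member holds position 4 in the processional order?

Sorensen

By current position: Lindqvist (Provost); then Yilmaz, Espinoza and Sorensen (Professor); then Tran, Andersen, Bianchi, Halvorsen and Castillo (Associate Professor).
Among Yilmaz, Espinoza and Sorensen, by date of appointment to current position (earlier first): Yilmaz and Espinoza (Apr 10, 1997) before Sorensen (Feb 16, 2003).
Among Yilmaz and Espinoza, by date the degree was conferred (earlier first): Yilmaz (Aug 21, 2018) before Espinoza (Oct 28, 2019).
Tran, Andersen, Bianchi, Halvorsen and Castillo all have date of appointment to current position Dec 27, 2008, so the next rule applies.
Among Tran, Andersen, Bianchi, Halvorsen and Castillo, by date the degree was conferred (earlier first): Tran (Aug 23, 1998) before Andersen (Oct 28, 1999) before Bianchi (Jan 23, 2001) before Halvorsen (Feb 22, 2005) before Castillo (Apr 8, 2006).
Order: Lindqvist, Yilmaz, Espinoza, Sorensen, Tran, Andersen, Bianchi, Halvorsen, Castillo.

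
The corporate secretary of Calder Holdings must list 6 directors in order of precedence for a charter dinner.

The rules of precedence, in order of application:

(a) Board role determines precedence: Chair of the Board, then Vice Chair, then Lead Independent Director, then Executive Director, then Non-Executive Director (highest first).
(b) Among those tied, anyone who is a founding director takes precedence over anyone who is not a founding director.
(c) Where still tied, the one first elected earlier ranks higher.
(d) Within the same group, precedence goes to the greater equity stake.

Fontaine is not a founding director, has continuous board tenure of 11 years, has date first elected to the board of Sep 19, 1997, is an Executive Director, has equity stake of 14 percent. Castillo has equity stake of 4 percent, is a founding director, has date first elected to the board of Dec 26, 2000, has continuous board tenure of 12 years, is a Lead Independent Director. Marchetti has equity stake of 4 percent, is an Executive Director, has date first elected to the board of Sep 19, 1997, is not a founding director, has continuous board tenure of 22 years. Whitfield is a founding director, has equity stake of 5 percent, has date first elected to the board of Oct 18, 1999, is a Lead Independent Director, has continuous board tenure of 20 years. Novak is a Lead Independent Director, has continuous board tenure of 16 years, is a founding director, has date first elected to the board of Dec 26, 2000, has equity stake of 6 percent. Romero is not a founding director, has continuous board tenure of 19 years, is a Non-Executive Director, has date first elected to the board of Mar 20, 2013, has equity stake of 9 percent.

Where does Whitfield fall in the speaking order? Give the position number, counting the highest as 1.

1

By board role: Whitfield, Novak and Castillo (Lead Independent Director); then Fontaine and Marchetti (Executive Director); then Romero (Non-Executive Director).
Whitfield, Novak and Castillo are each a founding director, so the next rule applies.
Among Whitfield, Novak and Castillo, by date first elected to the board (earlier first): Whitfield (Oct 18, 1999) before Novak and Castillo (Dec 26, 2000).
Among Novak and Castillo, by equity stake (higher first): Novak (6 percent) before Castillo (4 percent).
Fontaine and Marchetti are each not a founding director, so the next rule applies.
Fontaine and Marchetti both have date first elected to the board Sep 19, 1997, so the next rule applies.
Among Fontaine and Marchetti, by equity stake (higher first): Fontaine (14 percent) before Marchetti (4 percent).
Order: Whitfield, Novak, Castillo, Fontaine, Marchetti, Romero. So position 1.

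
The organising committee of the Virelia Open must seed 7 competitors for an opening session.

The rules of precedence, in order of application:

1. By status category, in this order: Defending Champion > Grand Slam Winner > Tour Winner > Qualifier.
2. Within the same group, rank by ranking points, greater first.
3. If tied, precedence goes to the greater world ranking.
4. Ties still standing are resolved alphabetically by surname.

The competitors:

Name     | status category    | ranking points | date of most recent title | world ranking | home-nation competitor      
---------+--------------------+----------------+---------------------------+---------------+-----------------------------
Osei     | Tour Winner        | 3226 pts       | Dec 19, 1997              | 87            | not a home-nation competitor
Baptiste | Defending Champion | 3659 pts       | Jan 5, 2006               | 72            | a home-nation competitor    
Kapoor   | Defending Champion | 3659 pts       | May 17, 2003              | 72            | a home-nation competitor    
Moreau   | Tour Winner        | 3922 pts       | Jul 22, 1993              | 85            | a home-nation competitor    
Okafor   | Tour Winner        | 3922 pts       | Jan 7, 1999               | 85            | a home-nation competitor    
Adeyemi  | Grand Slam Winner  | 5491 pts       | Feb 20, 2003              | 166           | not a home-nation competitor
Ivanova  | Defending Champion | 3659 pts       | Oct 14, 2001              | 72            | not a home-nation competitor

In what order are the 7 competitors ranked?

Baptiste, Ivanova, Kapoor, Adeyemi, Moreau, Okafor, Osei

By status category: Baptiste, Ivanova and Kapoor (Defending Champion); then Adeyemi (Grand Slam Winner); then Moreau, Okafor and Osei (Tour Winner).
Baptiste, Ivanova and Kapoor all have ranking points 3659 pts, so the next rule applies.
Baptiste, Ivanova and Kapoor all have world ranking 72, so the next rule applies.
Among Baptiste, Ivanova and Kapoor, alphabetically by surname: Baptiste before Ivanova before Kapoor.
Among Moreau, Okafor and Osei, by ranking points (higher first): Moreau and Okafor (3922 pts) before Osei (3226 pts).
Moreau and Okafor both have world ranking 85, so the next rule applies.
Among Moreau and Okafor, alphabetically by surname: Moreau before Okafor.
Full order: Baptiste, Ivanova, Kapoor, Adeyemi, Moreau, Okafor, Osei.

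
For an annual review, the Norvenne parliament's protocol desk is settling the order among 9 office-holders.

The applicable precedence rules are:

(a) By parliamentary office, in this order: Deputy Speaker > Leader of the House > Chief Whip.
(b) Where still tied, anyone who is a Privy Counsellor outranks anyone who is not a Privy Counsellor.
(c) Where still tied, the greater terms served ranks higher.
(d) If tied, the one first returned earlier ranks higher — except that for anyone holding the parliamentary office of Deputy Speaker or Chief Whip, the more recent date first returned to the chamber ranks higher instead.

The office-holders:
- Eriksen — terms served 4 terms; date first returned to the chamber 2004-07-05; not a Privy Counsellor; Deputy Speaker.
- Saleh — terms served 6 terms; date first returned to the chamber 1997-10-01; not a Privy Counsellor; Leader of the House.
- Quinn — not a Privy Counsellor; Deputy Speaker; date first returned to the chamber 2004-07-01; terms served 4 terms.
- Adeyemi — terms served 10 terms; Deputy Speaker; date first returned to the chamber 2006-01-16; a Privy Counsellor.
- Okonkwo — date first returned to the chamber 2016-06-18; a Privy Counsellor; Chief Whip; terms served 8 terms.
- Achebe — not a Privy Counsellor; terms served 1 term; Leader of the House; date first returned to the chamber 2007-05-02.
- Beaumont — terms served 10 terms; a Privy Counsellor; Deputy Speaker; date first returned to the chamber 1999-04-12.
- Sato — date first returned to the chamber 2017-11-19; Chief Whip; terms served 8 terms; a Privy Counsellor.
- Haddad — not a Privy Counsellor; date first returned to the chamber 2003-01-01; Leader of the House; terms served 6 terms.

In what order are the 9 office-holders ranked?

Adeyemi, Beaumont, Eriksen, Quinn, Saleh, Haddad, Achebe, Sato, Okonkwo

By parliamentary office: Adeyemi, Beaumont, Eriksen and Quinn (Deputy Speaker); then Saleh, Haddad and Achebe (Leader of the House); then Sato and Okonkwo (Chief Whip).
Among Adeyemi, Beaumont, Eriksen and Quinn, a Privy Counsellor before not a Privy Counsellor: Adeyemi and Beaumont (a Privy Counsellor) before Eriksen and Quinn (not a Privy Counsellor).
Adeyemi and Beaumont both have terms served 10 terms, so the next rule applies.
Among Adeyemi and Beaumont, by date first returned to the chamber (later first) (reversed rule for this group): Adeyemi (2006-01-16) before Beaumont (1999-04-12).
Eriksen and Quinn both have terms served 4 terms, so the next rule applies.
Among Eriksen and Quinn, by date first returned to the chamber (later first) (reversed rule for this group): Eriksen (2004-07-05) before Quinn (2004-07-01).
Saleh, Haddad and Achebe are each not a Privy Counsellor, so the next rule applies.
Among Saleh, Haddad and Achebe, by terms served (higher first): Saleh and Haddad (6 terms) before Achebe (1 term).
Among Saleh and Haddad, by date first returned to the chamber (earlier first): Saleh (1997-10-01) before Haddad (2003-01-01).
Sato and Okonkwo are each a Privy Counsellor, so the next rule applies.
Sato and Okonkwo both have terms served 8 terms, so the next rule applies.
Among Sato and Okonkwo, by date first returned to the chamber (later first) (reversed rule for this group): Sato (2017-11-19) before Okonkwo (2016-06-18).
Full order: Adeyemi, Beaumont, Eriksen, Quinn, Saleh, Haddad, Achebe, Sato, Okonkwo.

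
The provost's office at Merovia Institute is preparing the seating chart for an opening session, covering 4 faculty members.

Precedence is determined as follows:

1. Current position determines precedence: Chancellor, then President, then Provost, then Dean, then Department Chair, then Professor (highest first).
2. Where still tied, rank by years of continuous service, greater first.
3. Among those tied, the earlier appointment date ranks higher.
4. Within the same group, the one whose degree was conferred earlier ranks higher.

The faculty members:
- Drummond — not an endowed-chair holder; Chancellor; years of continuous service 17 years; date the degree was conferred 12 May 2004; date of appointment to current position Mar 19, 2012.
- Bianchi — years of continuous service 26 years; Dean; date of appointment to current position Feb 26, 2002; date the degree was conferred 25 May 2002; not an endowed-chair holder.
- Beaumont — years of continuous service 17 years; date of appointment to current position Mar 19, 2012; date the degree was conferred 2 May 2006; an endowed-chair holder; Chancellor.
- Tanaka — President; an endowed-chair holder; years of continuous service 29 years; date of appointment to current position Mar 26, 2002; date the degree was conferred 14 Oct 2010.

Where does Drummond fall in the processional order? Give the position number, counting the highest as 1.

1

By current position: Drummond and Beaumont (Chancellor); then Tanaka (President); then Bianchi (Dean).
Drummond and Beaumont both have years of continuous service 17 years, so the next rule applies.
Drummond and Beaumont both have date of appointment to current position Mar 19, 2012, so the next rule applies.
Among Drummond and Beaumont, by date the degree was conferred (earlier first): Drummond (12 May 2004) before Beaumont (2 May 2006).
Order: Drummond, Beaumont, Tanaka, Bianchi. So position 1.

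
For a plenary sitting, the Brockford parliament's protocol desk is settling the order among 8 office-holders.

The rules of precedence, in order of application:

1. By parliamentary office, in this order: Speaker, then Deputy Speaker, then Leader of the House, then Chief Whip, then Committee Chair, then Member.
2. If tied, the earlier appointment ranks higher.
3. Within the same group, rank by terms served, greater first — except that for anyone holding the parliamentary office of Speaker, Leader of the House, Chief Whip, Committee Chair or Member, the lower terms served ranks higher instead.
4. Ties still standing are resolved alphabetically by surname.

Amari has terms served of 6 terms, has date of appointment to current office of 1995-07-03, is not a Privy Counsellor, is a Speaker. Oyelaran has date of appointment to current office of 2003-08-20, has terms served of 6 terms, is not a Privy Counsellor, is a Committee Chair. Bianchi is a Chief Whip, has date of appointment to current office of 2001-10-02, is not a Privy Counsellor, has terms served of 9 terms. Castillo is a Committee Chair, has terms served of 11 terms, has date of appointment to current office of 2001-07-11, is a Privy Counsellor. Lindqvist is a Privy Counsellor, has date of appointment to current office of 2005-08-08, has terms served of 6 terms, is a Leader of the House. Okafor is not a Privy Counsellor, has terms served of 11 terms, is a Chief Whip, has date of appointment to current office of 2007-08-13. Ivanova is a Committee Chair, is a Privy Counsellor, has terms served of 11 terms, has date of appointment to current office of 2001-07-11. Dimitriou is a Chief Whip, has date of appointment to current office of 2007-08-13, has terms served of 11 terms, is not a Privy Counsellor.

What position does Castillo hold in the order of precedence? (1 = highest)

6

By parliamentary office: Amari (Speaker); then Lindqvist (Leader of the House); then Bianchi, Dimitriou and Okafor (Chief Whip); then Castillo, Ivanova and Oyelaran (Committee Chair).
Among Bianchi, Dimitriou and Okafor, by date of appointment to current office (earlier first): Bianchi (2001-10-02) before Dimitriou and Okafor (2007-08-13).
Dimitriou and Okafor both have terms served 11 terms, so the next rule applies.
Among Dimitriou and Okafor, alphabetically by surname: Dimitriou before Okafor.
Among Castillo, Ivanova and Oyelaran, by date of appointment to current office (earlier first): Castillo and Ivanova (2001-07-11) before Oyelaran (2003-08-20).
Castillo and Ivanova both have terms served 11 terms, so the next rule applies.
Among Castillo and Ivanova, alphabetically by surname: Castillo before Ivanova.
Order: Amari, Lindqvist, Bianchi, Dimitriou, Okafor, Castillo, Ivanova, Oyelaran. So position 6.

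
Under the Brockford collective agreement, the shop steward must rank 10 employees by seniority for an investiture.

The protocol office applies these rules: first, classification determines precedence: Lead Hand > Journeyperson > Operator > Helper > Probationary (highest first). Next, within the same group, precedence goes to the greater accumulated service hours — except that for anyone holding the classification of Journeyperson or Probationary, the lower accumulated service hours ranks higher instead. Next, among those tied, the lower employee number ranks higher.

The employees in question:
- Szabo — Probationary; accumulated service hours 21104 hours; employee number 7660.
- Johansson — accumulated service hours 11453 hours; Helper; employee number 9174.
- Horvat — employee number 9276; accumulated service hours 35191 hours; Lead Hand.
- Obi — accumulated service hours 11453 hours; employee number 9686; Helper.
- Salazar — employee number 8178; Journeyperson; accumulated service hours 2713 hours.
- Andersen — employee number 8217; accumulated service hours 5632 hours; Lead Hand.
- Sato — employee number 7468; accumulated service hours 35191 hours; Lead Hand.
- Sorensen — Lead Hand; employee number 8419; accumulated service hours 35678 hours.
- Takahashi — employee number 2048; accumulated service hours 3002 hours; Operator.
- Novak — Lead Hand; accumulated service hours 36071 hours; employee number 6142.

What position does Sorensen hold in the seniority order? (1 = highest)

2

By classification: Novak, Sorensen, Sato, Horvat and Andersen (Lead Hand); then Salazar (Journeyperson); then Takahashi (Operator); then Johansson and Obi (Helper); then Szabo (Probationary).
Among Novak, Sorensen, Sato, Horvat and Andersen, by accumulated service hours (higher first): Novak (36071 hours) before Sorensen (35678 hours) before Sato and Horvat (35191 hours) before Andersen (5632 hours).
Among Sato and Horvat, by employee number (lower first): Sato (7468) before Horvat (9276).
Johansson and Obi both have accumulated service hours 11453 hours, so the next rule applies.
Among Johansson and Obi, by employee number (lower first): Johansson (9174) before Obi (9686).
Order: Novak, Sorensen, Sato, Horvat, Andersen, Salazar, Takahashi, Johansson, Obi, Szabo. So position 2.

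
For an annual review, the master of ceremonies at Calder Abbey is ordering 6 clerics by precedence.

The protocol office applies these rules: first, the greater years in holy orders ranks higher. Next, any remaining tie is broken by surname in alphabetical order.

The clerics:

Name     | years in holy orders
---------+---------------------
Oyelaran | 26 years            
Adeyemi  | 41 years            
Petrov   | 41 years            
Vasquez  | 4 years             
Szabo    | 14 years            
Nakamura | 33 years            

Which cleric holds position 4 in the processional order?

Oyelaran

By years in holy orders (higher first): Adeyemi and Petrov (both 41 years); then Nakamura (33 years); then Oyelaran (26 years); then Szabo (14 years); then Vasquez (4 years).
Among Adeyemi and Petrov, alphabetically by surname: Adeyemi before Petrov.
Order: Adeyemi, Petrov, Nakamura, Oyelaran, Szabo, Vasquez.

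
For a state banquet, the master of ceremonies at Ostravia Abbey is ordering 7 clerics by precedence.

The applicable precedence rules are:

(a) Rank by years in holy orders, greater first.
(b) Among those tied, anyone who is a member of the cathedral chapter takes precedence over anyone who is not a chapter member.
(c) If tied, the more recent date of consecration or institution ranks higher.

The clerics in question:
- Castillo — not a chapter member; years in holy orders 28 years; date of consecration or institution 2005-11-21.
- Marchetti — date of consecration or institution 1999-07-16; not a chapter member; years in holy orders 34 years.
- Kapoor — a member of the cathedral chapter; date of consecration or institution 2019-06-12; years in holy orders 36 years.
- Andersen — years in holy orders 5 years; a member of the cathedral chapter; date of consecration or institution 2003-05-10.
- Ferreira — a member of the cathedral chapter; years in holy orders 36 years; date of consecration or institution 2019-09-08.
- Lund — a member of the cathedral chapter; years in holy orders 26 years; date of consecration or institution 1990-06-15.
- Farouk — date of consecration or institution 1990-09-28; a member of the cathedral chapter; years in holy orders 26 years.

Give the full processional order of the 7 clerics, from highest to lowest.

Ferreira, Kapoor, Marchetti, Castillo, Farouk, Lund, Andersen

By years in holy orders (higher first): Ferreira and Kapoor (both 36 years); then Marchetti (34 years); then Castillo (28 years); then Farouk and Lund (both 26 years); then Andersen (5 years).
Ferreira and Kapoor are each a member of the cathedral chapter, so the next rule applies.
Among Ferreira and Kapoor, by date of consecration or institution (later first): Ferreira (2019-09-08) before Kapoor (2019-06-12).
Farouk and Lund are each a member of the cathedral chapter, so the next rule applies.
Among Farouk and Lund, by date of consecration or institution (later first): Farouk (1990-09-28) before Lund (1990-06-15).
Full order: Ferreira, Kapoor, Marchetti, Castillo, Farouk, Lund, Andersen.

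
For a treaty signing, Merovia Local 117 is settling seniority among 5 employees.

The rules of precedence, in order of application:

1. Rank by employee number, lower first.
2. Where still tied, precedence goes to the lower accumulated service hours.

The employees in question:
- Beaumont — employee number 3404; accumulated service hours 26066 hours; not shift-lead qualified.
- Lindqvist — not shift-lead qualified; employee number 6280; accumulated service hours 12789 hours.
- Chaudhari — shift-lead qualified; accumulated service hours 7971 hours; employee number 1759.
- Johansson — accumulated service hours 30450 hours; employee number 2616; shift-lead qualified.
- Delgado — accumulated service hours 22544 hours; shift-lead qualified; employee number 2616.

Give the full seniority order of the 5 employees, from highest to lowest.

Chaudhari, Delgado, Johansson, Beaumont, Lindqvist

By employee number (lower first): Chaudhari (1759); then Delgado and Johansson (both 2616); then Beaumont (3404); then Lindqvist (6280).
Among Delgado and Johansson, by accumulated service hours (lower first): Delgado (22544 hours) before Johansson (30450 hours).
Full order: Chaudhari, Delgado, Johansson, Beaumont, Lindqvist.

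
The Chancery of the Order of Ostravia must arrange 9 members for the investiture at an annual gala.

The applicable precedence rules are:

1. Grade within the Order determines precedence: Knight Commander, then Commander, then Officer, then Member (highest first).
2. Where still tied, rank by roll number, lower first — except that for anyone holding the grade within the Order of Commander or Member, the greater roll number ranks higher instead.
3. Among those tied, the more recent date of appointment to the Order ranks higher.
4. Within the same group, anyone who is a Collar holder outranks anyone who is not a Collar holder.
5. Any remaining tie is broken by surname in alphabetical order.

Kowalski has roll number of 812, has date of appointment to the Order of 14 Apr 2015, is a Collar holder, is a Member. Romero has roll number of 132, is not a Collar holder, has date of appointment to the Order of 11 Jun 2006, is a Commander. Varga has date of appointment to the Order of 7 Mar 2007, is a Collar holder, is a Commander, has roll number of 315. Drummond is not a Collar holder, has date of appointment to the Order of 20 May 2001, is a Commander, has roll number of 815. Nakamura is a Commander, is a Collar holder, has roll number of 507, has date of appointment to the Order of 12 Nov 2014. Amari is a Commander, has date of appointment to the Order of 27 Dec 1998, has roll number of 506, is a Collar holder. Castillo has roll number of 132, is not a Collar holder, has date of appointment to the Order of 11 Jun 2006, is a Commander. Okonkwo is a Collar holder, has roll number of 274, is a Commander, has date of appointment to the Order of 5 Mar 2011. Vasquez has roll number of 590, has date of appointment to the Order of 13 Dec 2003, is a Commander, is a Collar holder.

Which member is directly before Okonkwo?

Varga

By grade within the Order: Drummond, Vasquez, Nakamura, Amari, Varga, Okonkwo, Castillo and Romero (Commander); then Kowalski (Member).
Among Drummond, Vasquez, Nakamura, Amari, Varga, Okonkwo, Castillo and Romero, by roll number (higher first) (reversed rule for this group): Drummond (815) before Vasquez (590) before Nakamura (507) before Amari (506) before Varga (315) before Okonkwo (274) before Castillo and Romero (132).
Castillo and Romero both have date of appointment to the Order 11 Jun 2006, so the next rule applies.
Castillo and Romero are each not a Collar holder, so the next rule applies.
Among Castillo and Romero, alphabetically by surname: Castillo before Romero.
Order: Drummond, Vasquez, Nakamura, Amari, Varga, Okonkwo, Castillo, Romero, Kowalski.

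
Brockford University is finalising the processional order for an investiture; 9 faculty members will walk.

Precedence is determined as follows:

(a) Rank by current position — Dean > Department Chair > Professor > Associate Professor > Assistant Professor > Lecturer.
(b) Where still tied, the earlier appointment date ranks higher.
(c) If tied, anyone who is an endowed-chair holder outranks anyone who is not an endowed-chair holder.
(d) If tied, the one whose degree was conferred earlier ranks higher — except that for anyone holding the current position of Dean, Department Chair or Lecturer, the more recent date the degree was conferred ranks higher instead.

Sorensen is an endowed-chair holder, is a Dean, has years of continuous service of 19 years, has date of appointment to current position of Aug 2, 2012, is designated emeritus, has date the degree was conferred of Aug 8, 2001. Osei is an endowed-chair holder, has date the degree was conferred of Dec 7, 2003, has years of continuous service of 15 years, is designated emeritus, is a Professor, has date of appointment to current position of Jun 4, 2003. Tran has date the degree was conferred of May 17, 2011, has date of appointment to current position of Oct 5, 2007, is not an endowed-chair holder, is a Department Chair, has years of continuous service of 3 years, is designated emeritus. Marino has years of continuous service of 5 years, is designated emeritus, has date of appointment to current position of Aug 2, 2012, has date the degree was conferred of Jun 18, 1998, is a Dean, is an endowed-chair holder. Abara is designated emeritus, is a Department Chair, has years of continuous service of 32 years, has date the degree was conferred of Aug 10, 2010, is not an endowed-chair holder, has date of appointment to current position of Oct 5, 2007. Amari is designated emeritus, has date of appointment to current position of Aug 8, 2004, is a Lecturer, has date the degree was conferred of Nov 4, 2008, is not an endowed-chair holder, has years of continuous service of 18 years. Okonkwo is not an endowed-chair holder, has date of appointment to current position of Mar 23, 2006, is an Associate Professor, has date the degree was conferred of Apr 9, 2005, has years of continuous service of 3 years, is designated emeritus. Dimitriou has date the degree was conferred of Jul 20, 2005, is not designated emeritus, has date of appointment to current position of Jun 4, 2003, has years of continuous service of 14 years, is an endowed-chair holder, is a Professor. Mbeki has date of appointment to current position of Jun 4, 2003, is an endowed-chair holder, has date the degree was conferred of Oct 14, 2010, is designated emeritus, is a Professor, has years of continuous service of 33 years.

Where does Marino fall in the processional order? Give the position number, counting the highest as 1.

2

By current position: Sorensen and Marino (Dean); then Tran and Abara (Department Chair); then Osei, Dimitriou and Mbeki (Professor); then Okonkwo (Associate Professor); then Amari (Lecturer).
Sorensen and Marino both have date of appointment to current position Aug 2, 2012, so the next rule applies.
Sorensen and Marino are each an endowed-chair holder, so the next rule applies.
Among Sorensen and Marino, by date the degree was conferred (later first) (reversed rule for this group): Sorensen (Aug 8, 2001) before Marino (Jun 18, 1998).
Tran and Abara both have date of appointment to current position Oct 5, 2007, so the next rule applies.
Tran and Abara are each not an endowed-chair holder, so the next rule applies.
Among Tran and Abara, by date the degree was conferred (later first) (reversed rule for this group): Tran (May 17, 2011) before Abara (Aug 10, 2010).
Osei, Dimitriou and Mbeki all have date of appointment to current position Jun 4, 2003, so the next rule applies.
Osei, Dimitriou and Mbeki are each an endowed-chair holder, so the next rule applies.
Among Osei, Dimitriou and Mbeki, by date the degree was conferred (earlier first): Osei (Dec 7, 2003) before Dimitriou (Jul 20, 2005) before Mbeki (Oct 14, 2010).
Order: Sorensen, Marino, Tran, Abara, Osei, Dimitriou, Mbeki, Okonkwo, Amari. So position 2.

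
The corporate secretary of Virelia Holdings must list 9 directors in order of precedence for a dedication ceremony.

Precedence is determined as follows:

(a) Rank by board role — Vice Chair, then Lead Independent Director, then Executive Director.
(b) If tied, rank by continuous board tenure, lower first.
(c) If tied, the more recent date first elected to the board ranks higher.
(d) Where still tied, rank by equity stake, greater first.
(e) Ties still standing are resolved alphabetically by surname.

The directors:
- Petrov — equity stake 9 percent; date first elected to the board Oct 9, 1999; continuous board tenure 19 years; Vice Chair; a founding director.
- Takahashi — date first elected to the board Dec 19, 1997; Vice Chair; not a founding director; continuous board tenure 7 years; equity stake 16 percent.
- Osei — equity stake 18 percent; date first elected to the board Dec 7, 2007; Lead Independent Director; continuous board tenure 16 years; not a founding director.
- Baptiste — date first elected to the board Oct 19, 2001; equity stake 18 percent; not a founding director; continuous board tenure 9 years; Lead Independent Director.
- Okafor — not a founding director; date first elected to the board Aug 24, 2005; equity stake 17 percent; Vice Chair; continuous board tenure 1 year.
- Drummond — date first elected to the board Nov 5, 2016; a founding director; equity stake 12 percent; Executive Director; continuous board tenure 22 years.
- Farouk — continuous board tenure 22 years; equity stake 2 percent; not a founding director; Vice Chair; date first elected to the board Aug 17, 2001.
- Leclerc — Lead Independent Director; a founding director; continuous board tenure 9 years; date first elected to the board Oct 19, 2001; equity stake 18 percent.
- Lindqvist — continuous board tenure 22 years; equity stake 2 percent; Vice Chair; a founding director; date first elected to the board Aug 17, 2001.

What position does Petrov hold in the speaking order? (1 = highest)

By board role: Okafor, Takahashi, Petrov, Farouk and Lindqvist (Vice Chair); then Baptiste, Leclerc and Osei (Lead Independent Director); then Drummond (Executive Director).
Among Okafor, Takahashi, Petrov, Farouk and Lindqvist, by continuous board tenure (lower first): Okafor (1 year) before Takahashi (7 years) before Petrov (19 years) before Farouk and Lindqvist (22 years).
Farouk and Lindqvist both have date first elected to the board Aug 17, 2001, so the next rule applies.
Farouk and Lindqvist both have equity stake 2 percent, so the next rule applies.
Among Farouk and Lindqvist, alphabetically by surname: Farouk before Lindqvist.
Among Baptiste, Leclerc and Osei, by continuous board tenure (lower first): Baptiste and Leclerc (9 years) before Osei (16 years).
Baptiste and Leclerc both have date first elected to the board Oct 19, 2001, so the next rule applies.
Baptiste and Leclerc both have equity stake 18 percent, so the next rule applies.
Among Baptiste and Leclerc, alphabetically by surname: Baptiste before Leclerc.
Order: Okafor, Takahashi, Petrov, Farouk, Lindqvist, Baptiste, Leclerc, Osei, Drummond. So position 3.

3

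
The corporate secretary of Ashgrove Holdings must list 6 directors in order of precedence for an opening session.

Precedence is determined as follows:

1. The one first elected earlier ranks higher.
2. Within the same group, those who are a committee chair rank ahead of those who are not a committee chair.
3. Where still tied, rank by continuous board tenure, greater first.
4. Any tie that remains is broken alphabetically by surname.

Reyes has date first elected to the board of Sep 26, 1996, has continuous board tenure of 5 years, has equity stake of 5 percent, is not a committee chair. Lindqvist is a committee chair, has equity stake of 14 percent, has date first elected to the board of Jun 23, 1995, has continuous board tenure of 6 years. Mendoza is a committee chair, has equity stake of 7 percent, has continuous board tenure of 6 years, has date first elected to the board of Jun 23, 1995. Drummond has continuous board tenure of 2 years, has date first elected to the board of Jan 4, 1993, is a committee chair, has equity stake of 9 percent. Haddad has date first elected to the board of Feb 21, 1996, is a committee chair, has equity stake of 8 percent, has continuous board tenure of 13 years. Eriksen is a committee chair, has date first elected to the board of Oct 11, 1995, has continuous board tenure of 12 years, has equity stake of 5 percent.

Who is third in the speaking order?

Mendoza

By date first elected to the board (earlier first): Drummond (Jan 4, 1993); then Lindqvist and Mendoza (both Jun 23, 1995); then Eriksen (Oct 11, 1995); then Haddad (Feb 21, 1996); then Reyes (Sep 26, 1996).
Lindqvist and Mendoza are each a committee chair, so the next rule applies.
Lindqvist and Mendoza both have continuous board tenure 6 years, so the next rule applies.
Among Lindqvist and Mendoza, alphabetically by surname: Lindqvist before Mendoza.
Order: Drummond, Lindqvist, Mendoza, Eriksen, Haddad, Reyes.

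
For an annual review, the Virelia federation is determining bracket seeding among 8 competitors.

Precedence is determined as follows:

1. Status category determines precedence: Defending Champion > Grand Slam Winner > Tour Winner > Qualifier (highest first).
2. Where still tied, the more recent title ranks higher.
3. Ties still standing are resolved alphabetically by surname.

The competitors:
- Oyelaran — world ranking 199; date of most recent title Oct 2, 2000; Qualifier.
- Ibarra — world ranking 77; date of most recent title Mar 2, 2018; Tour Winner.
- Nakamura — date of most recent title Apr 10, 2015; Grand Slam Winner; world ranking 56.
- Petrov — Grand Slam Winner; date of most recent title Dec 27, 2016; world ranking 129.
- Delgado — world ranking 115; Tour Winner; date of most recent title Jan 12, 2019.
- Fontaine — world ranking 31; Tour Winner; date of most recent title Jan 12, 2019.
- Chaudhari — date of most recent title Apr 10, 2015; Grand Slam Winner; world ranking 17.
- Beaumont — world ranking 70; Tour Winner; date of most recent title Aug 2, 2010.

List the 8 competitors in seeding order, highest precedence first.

By status category: Petrov, Chaudhari and Nakamura (Grand Slam Winner); then Delgado, Fontaine, Ibarra and Beaumont (Tour Winner); then Oyelaran (Qualifier).
Among Petrov, Chaudhari and Nakamura, by date of most recent title (later first): Petrov (Dec 27, 2016) before Chaudhari and Nakamura (Apr 10, 2015).
Among Chaudhari and Nakamura, alphabetically by surname: Chaudhari before Nakamura.
Among Delgado, Fontaine, Ibarra and Beaumont, by date of most recent title (later first): Delgado and Fontaine (Jan 12, 2019) before Ibarra (Mar 2, 2018) before Beaumont (Aug 2, 2010).
Among Delgado and Fontaine, alphabetically by surname: Delgado before Fontaine.
Full order: Petrov, Chaudhari, Nakamura, Delgado, Fontaine, Ibarra, Beaumont, Oyelaran.

Petrov, Chaudhari, Nakamura, Delgado, Fontaine, Ibarra, Beaumont, Oyelaran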